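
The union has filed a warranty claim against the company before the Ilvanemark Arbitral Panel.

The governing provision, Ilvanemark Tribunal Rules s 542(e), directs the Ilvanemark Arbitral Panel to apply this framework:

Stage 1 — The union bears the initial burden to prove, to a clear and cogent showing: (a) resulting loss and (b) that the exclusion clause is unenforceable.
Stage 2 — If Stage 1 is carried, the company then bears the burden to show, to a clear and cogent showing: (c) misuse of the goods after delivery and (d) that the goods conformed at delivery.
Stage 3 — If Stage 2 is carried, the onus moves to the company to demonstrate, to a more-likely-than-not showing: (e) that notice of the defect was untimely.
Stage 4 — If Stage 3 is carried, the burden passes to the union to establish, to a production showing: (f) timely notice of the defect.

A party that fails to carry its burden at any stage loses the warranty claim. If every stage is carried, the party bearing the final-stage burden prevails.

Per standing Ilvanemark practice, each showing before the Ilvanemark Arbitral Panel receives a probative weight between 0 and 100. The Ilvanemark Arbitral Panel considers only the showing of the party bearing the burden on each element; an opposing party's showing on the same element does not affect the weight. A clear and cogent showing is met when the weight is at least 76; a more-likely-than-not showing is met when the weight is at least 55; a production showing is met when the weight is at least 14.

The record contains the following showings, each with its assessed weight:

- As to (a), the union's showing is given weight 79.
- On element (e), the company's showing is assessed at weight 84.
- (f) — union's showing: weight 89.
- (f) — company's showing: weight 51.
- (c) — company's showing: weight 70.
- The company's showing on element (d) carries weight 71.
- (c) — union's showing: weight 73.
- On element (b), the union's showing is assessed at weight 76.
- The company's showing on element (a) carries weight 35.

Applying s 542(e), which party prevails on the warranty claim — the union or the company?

union

Stage 1 — burden on union; standard: a clear and cogent showing (weight is at least 76).
    (a): 79 (company's 35 disregarded) ≥ 76 [met]
    (b): 76 ≥ 76 [met]
  The union carries Stage 1; the company now bears the burden.
Stage 2 — burden on company; standard: a clear and cogent showing (weight is at least 76).
    (c): 70 (union's 73 disregarded) < 76 [not met]
    (d): 71 < 76 [not met]
  The company does not carry Stage 2.
So the union prevails.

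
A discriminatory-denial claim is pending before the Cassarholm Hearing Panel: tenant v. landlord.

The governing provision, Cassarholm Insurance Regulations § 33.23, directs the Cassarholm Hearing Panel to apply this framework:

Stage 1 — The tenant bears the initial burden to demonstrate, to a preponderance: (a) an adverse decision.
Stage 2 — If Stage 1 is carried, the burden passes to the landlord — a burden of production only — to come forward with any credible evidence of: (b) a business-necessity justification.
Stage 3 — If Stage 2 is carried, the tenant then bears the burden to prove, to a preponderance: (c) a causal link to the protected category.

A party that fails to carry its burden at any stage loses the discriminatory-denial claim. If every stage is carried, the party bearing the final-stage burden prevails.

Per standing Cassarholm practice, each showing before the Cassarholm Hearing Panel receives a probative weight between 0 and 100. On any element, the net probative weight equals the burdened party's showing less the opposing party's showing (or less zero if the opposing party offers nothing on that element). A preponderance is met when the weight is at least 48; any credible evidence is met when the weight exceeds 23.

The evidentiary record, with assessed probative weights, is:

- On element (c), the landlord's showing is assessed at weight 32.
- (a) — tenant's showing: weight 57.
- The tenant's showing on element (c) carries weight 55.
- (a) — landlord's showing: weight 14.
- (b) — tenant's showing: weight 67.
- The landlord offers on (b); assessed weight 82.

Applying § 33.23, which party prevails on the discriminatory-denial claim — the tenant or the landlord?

landlord

Stage 1 (tenant, a preponderance, weight is at least 48): (a) net 57−14=43 < 48 — fails.
  The tenant does not carry Stage 1.
The landlord prevails.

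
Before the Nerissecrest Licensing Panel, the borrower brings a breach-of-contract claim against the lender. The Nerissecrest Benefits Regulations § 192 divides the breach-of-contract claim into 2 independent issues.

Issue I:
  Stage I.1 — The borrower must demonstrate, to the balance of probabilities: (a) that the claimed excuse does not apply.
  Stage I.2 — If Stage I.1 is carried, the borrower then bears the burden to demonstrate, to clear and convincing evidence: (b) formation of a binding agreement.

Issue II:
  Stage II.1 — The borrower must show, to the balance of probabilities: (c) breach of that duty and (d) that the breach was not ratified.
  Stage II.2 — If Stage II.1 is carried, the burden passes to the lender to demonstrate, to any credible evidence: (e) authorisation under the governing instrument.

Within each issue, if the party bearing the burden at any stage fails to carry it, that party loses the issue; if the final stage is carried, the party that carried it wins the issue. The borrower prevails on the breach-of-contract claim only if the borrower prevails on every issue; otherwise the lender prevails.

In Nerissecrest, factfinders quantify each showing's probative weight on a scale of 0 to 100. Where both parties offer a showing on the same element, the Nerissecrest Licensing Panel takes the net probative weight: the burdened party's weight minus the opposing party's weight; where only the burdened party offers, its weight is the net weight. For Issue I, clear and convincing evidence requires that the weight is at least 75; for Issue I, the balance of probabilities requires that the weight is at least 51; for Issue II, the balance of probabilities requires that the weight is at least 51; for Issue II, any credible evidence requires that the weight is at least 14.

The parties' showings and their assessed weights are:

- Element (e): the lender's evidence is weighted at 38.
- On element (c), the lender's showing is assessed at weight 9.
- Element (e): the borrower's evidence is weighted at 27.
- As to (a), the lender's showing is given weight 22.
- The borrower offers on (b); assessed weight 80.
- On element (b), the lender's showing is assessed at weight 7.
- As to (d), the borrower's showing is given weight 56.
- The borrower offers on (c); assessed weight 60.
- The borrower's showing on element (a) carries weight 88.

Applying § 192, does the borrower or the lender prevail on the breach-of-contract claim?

— Issue I —
Stage I.1 — burden on borrower; standard: the balance of probabilities (weight is at least 51).
    (a): 88 − 22 = 66 ≥ 51 [met]
  Stage I.1 carried; the burden remains with the borrower.
Stage I.2 — burden on borrower; standard: clear and convincing evidence (weight is at least 75).
    (b): 80 − 7 = 73 < 75 [not met]
  Stage I.2 not carried; the borrower fails its burden.
The lender prevails on this issue.
— Issue II —
At Stage II.1 the borrower must meet the balance of probabilities (weight is at least 51): on (c) the weight is 60 less the opposing 9 gives net 51, which does reach 51, so (c) meets the standard; on (d) the weight is 56, which does reach 51, so (d) meets the standard.
  Stage II.1 carried; the burden shifts to the lender.
At Stage II.2 the lender must meet any credible evidence (weight is at least 14): on (e) the weight is 38 less the opposing 27 gives net 11, < 14, so (e) does not meet the standard.
  Not every element is met, so the lender fails to carry Stage II.2.
The analysis ends at Stage II.2; the borrower prevails on this issue.
Per-issue: Issue I → lender; Issue II → borrower. The borrower must prevail on every issue; overall, the lender prevails.

lender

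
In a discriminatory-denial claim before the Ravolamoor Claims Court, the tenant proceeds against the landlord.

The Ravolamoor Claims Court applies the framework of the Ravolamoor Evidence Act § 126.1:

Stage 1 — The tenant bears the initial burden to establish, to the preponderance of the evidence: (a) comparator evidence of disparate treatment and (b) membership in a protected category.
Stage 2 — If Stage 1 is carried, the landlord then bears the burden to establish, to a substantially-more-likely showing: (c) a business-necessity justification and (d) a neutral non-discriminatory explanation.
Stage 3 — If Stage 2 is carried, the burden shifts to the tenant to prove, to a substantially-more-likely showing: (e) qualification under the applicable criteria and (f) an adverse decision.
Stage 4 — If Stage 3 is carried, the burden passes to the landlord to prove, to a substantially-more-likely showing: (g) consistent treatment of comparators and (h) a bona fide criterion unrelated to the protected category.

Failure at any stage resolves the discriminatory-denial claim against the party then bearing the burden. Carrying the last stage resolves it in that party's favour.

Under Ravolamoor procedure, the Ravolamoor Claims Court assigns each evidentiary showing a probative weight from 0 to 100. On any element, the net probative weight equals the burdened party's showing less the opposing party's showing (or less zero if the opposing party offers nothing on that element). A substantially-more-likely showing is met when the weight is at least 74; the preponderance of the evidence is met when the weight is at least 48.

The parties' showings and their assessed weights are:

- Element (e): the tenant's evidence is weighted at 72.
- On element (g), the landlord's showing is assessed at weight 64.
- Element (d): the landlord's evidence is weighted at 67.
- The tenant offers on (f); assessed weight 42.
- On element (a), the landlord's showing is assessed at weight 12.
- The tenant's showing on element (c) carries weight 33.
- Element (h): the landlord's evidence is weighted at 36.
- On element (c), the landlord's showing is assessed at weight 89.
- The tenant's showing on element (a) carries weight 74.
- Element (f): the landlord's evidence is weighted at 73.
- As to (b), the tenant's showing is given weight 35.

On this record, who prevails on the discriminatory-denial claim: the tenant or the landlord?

At Stage 1 the tenant must meet the preponderance of the evidence (weight is at least 48): on (a) the weight is 74 less the opposing 12 gives net 62, which does reach 48, so (a) meets the standard; on (b) the weight is 35, < 48, so (b) does not meet the standard.
  The tenant does not carry Stage 1.
The analysis ends at Stage 1; the landlord prevails.

landlord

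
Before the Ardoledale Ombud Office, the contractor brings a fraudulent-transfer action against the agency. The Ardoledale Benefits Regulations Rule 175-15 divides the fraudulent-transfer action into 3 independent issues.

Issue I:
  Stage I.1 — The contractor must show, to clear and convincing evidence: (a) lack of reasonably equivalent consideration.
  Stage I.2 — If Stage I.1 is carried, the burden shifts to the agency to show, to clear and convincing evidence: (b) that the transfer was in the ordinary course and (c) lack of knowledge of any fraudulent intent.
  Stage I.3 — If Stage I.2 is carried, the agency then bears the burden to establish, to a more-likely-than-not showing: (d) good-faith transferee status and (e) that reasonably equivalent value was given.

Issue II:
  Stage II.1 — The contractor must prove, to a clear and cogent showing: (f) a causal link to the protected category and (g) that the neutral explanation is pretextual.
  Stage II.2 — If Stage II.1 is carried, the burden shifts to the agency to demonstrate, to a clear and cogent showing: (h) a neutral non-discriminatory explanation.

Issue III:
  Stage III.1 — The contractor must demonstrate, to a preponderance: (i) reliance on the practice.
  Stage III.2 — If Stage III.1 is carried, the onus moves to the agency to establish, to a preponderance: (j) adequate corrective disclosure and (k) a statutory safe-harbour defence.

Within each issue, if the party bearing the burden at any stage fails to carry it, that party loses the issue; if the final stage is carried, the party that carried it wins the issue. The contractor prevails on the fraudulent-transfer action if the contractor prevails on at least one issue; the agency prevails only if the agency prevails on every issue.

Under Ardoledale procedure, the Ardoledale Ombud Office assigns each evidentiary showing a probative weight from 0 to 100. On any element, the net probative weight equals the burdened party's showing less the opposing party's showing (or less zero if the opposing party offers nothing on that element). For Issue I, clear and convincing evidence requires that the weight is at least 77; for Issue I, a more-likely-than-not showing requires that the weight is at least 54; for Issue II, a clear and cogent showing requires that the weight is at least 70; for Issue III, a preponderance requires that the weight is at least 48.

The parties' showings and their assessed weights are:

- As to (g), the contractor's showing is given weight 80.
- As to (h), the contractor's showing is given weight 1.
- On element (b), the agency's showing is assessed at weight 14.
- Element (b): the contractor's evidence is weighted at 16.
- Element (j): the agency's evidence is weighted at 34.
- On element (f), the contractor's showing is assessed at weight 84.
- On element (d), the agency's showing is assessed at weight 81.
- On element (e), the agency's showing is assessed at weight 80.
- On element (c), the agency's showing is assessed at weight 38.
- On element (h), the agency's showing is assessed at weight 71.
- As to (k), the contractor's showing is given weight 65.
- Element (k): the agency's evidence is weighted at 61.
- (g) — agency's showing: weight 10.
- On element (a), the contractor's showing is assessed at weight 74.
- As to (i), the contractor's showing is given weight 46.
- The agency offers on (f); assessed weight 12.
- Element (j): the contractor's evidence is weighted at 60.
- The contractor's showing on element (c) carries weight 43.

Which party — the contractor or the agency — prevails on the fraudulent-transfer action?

— Issue I —
Stage I.1 — burden on contractor; standard: clear and convincing evidence (weight is at least 77).
    (a): 74 < 77 [not met]
  Not every element is met, so the contractor fails to carry Stage I.1.
The agency prevails on this issue.
— Issue II —
At Stage II.1 the contractor must meet a clear and cogent showing (weight is at least 70): on (f) the weight is 84 less the opposing 12 gives net 72, ≥ 70, so (f) meets the standard; on (g) the weight is 80 less the opposing 10 gives net 70, ≥ 70, so (g) meets the standard.
  Stage II.1 is satisfied; the onus moves to the agency.
At Stage II.2 the agency must meet a clear and cogent showing (weight is at least 70): on (h) the weight is 71 less the opposing 1 gives net 70, which does reach 70, so (h) meets the standard.
  The agency carries the last stage.
Every stage carried; the agency prevails on this issue.
— Issue III —
Stage III.1 — burden on contractor; standard: a preponderance (weight is at least 48).
    (i): 46 < 48 [not met]
  The contractor does not carry Stage III.1.
The analysis ends at Stage III.1; the agency prevails on this issue.
Per-issue: Issue I → agency; Issue II → agency; Issue III → agency. The contractor must prevail on at least one issue; overall, the agency prevails.

agency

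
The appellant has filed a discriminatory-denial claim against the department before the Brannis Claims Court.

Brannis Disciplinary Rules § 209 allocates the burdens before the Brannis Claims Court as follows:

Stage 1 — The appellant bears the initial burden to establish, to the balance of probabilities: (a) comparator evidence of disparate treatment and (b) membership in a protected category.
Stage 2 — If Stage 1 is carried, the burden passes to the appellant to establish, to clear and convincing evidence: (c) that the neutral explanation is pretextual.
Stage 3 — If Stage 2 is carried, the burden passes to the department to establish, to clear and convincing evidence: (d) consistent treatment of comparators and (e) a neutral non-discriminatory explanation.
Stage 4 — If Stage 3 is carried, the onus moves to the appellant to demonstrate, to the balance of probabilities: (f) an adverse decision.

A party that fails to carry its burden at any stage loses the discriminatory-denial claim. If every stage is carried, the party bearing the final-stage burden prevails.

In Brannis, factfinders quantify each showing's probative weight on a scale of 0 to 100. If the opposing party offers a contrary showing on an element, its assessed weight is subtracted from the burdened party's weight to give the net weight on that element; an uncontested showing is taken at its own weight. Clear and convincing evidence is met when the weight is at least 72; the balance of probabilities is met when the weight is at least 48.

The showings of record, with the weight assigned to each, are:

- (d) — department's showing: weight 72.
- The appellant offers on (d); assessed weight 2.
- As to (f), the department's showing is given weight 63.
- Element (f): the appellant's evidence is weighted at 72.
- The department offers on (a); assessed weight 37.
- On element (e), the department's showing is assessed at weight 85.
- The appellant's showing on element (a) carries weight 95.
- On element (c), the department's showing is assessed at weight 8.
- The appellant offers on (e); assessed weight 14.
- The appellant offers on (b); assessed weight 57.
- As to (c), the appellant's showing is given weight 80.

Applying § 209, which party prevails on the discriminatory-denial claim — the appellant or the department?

appellant

Stage 1 — burden on appellant; standard: the balance of probabilities (weight is at least 48).
    (a): 95 − 37 = 58 ≥ 48 [met]
    (b): 57 ≥ 48 [met]
  Stage 1 carried; the burden remains with the appellant.
Stage 2 — burden on appellant; standard: clear and convincing evidence (weight is at least 72).
    (c): 80 − 8 = 72 ≥ 72 [met]
  Stage 2 is satisfied; the onus moves to the department.
Stage 3 — burden on department; standard: clear and convincing evidence (weight is at least 72).
    (d): 72 − 2 = 70 < 72 [not met]
    (e): 85 − 14 = 71 < 72 [not met]
  The department does not carry Stage 3.
So the appellant prevails.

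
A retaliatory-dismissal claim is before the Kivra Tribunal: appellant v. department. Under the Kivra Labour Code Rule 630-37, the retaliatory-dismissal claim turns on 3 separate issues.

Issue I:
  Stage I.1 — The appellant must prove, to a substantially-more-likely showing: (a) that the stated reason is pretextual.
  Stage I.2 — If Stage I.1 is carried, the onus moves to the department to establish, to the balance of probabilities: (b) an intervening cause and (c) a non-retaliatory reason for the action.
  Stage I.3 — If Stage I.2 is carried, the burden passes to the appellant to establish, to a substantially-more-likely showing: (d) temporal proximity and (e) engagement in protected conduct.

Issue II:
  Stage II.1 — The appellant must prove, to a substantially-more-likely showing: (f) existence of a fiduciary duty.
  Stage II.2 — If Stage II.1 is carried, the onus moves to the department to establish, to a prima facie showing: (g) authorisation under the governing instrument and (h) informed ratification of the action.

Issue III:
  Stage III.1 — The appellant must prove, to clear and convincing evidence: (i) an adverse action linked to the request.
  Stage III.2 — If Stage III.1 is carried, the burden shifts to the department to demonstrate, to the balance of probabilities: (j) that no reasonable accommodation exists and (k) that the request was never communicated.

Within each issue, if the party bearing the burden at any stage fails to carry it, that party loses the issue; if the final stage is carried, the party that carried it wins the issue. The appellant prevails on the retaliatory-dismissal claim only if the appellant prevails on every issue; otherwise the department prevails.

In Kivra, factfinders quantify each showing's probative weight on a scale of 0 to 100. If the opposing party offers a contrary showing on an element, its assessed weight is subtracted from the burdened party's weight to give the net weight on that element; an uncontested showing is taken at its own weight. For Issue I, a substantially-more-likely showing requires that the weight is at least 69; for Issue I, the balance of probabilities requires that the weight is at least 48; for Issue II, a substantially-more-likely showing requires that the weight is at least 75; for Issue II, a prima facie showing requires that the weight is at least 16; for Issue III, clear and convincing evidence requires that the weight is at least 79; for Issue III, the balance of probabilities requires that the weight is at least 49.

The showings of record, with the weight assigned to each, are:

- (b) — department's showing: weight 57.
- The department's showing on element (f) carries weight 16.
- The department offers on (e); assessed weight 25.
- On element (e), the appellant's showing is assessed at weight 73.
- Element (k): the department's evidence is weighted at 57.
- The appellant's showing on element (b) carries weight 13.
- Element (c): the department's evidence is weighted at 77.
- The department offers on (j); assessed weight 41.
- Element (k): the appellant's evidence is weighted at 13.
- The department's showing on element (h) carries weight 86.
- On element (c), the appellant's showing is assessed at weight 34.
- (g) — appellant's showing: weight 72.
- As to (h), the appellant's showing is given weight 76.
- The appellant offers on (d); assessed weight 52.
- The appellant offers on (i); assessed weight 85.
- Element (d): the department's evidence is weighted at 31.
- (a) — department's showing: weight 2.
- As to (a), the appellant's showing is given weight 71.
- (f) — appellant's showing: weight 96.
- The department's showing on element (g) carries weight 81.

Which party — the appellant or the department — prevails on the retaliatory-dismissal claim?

appellant

— Issue I —
Stage I.1 — burden on appellant; standard: a substantially-more-likely showing (weight is at least 69).
    (a): 71 − 2 = 69 ≥ 69 [met]
  Stage I.1 is satisfied; the onus moves to the department.
Stage I.2 — burden on department; standard: the balance of probabilities (weight is at least 48).
    (b): 57 − 13 = 44 < 48 [not met]
    (c): 77 − 34 = 43 < 48 [not met]
  Not every element is met, so the department fails to carry Stage I.2.
So the appellant prevails on this issue.
— Issue II —
At Stage II.1 the appellant must meet a substantially-more-likely showing (weight is at least 75): on (f) the weight is 96 less the opposing 16 gives net 80, which does reach 75, so (f) meets the standard.
  Stage II.1 carried; the burden shifts to the department.
At Stage II.2 the department must meet a prima facie showing (weight is at least 16): on (g) the weight is 81 less the opposing 72 gives net 9, which does not reach 16, so (g) does not meet the standard; on (h) the weight is 86 less the opposing 76 gives net 10, < 16, so (h) does not meet the standard.
  The department does not carry Stage II.2.
The analysis ends at Stage II.2; the appellant prevails on this issue.
— Issue III —
At Stage III.1 the appellant must meet clear and convincing evidence (weight is at least 79): on (i) the weight is 85, ≥ 79, so (i) meets the standard.
  The appellant carries Stage III.1; the department now bears the burden.
At Stage III.2 the department must meet the balance of probabilities (weight is at least 49): on (j) the weight is 41, which does not reach 49, so (j) does not meet the standard; on (k) the weight is 57 less the opposing 13 gives net 44, < 49, so (k) does not meet the standard.
  Stage III.2 not carried; the department fails its burden.
The analysis ends at Stage III.2; the appellant prevails on this issue.
Per-issue: Issue I → appellant; Issue II → appellant; Issue III → appellant. The appellant must prevail on every issue; overall, the appellant prevails.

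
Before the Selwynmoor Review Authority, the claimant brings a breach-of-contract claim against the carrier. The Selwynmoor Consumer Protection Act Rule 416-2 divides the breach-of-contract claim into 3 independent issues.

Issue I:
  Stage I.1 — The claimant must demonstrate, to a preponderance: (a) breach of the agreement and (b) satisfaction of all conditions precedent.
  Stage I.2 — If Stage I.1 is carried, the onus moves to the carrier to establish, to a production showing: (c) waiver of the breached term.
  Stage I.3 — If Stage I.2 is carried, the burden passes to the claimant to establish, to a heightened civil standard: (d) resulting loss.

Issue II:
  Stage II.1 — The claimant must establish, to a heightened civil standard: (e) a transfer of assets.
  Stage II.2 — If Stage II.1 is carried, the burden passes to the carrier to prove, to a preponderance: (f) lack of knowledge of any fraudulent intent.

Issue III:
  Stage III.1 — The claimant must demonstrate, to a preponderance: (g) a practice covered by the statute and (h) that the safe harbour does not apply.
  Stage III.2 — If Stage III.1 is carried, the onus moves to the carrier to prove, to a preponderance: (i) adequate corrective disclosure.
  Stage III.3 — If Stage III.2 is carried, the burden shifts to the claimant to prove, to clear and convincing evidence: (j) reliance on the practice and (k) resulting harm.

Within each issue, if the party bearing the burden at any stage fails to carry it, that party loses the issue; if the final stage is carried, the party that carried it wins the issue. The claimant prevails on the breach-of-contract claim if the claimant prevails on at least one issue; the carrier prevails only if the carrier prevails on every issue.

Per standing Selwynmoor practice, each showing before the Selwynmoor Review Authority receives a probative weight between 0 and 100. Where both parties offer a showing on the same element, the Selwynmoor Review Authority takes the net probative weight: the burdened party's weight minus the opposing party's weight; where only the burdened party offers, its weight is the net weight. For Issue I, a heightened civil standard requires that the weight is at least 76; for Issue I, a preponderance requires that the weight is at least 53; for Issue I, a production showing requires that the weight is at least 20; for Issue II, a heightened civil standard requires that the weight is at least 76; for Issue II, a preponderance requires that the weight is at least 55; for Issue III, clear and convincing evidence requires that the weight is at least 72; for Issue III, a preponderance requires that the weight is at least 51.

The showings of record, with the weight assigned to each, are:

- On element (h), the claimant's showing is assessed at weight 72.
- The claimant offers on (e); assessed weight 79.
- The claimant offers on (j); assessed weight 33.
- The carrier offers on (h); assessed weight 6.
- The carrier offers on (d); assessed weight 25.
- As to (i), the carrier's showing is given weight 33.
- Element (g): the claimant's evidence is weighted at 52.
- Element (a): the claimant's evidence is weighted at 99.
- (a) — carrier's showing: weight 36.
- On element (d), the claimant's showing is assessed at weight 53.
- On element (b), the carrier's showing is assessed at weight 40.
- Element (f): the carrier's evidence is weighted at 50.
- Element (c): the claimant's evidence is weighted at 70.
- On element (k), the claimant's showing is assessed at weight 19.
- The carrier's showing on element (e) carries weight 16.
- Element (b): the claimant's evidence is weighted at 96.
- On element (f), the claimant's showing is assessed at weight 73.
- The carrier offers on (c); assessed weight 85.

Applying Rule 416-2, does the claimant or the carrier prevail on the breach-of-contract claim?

claimant

— Issue I —
At Stage I.1 the claimant must meet a preponderance (weight is at least 53): on (a) the weight is 99 less the opposing 36 gives net 63, which does reach 53, so (a) meets the standard; on (b) the weight is 96 less the opposing 40 gives net 56, which does reach 53, so (b) meets the standard.
  Stage I.1 carried; the burden shifts to the carrier.
At Stage I.2 the carrier must meet a production showing (weight is at least 20): on (c) the weight is 85 less the opposing 70 gives net 15, < 20, so (c) does not meet the standard.
  The carrier does not carry Stage I.2.
So the claimant prevails on this issue.
— Issue II —
At Stage II.1 the claimant must meet a heightened civil standard (weight is at least 76): on (e) the weight is 79 less the opposing 16 gives net 63, which does not reach 76, so (e) does not meet the standard.
  Not every element is met, so the claimant fails to carry Stage II.1.
The carrier prevails on this issue.
— Issue III —
Stage III.1 (claimant, a preponderance, weight is at least 51): (g) 52 ≥ 51 — meets; (h) net 72−6=66 ≥ 51 — meets.
  Stage III.1 is satisfied; the onus moves to the carrier.
Stage III.2 (carrier, a preponderance, weight is at least 51): (i) 33 < 51 — fails.
  Not every element is met, so the carrier fails to carry Stage III.2.
So the claimant prevails on this issue.
Per-issue: Issue I → claimant; Issue II → carrier; Issue III → claimant. The claimant must prevail on at least one issue; overall, the claimant prevails.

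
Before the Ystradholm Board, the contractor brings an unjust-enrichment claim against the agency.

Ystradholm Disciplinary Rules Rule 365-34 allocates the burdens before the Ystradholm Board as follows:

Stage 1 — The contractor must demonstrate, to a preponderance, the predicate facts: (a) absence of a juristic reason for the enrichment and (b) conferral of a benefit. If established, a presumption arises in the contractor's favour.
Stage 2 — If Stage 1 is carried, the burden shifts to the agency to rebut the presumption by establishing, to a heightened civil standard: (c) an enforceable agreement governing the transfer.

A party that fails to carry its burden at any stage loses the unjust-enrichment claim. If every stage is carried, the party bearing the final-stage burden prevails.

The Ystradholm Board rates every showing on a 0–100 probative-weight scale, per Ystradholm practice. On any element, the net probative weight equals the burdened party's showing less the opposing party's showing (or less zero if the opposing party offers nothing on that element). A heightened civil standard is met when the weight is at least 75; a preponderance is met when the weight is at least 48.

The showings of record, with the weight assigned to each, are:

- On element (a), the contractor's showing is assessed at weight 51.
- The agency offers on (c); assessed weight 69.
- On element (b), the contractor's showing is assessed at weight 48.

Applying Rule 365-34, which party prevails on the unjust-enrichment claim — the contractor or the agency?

At Stage 1 the contractor must meet a preponderance (weight is at least 48): on (a) the weight is 51, ≥ 48, so (a) meets the standard; on (b) the weight is 48, which does reach 48, so (b) meets the standard.
  All elements met. The burden passes to the agency.
At Stage 2 the agency must meet a heightened civil standard (weight is at least 75): on (c) the weight is 69, < 75, so (c) does not meet the standard.
  The agency does not carry Stage 2.
So the contractor prevails.

contractor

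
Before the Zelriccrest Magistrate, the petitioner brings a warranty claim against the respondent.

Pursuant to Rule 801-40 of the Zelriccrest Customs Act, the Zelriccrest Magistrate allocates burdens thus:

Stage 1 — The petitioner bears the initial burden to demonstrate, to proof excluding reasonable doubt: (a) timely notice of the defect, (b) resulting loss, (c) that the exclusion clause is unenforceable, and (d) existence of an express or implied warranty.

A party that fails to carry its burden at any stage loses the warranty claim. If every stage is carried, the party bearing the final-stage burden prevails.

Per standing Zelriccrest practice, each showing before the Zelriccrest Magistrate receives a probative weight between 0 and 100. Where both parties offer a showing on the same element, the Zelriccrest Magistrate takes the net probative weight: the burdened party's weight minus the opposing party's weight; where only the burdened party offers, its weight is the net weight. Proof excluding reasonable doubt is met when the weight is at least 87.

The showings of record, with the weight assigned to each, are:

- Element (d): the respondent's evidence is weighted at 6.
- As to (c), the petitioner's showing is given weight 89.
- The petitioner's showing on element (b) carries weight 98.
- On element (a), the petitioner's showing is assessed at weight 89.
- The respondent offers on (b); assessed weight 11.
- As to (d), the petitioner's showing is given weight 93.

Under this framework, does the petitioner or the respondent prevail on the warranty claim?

petitioner

Stage 1 (petitioner, proof excluding reasonable doubt, weight is at least 87): (a) 89 ≥ 87 — meets; (b) net 98−11=87 ≥ 87 — meets; (c) 89 ≥ 87 — meets; (d) net 93−6=87 ≥ 87 — meets.
  The petitioner carries the last stage.
All stages carried — the petitioner prevails.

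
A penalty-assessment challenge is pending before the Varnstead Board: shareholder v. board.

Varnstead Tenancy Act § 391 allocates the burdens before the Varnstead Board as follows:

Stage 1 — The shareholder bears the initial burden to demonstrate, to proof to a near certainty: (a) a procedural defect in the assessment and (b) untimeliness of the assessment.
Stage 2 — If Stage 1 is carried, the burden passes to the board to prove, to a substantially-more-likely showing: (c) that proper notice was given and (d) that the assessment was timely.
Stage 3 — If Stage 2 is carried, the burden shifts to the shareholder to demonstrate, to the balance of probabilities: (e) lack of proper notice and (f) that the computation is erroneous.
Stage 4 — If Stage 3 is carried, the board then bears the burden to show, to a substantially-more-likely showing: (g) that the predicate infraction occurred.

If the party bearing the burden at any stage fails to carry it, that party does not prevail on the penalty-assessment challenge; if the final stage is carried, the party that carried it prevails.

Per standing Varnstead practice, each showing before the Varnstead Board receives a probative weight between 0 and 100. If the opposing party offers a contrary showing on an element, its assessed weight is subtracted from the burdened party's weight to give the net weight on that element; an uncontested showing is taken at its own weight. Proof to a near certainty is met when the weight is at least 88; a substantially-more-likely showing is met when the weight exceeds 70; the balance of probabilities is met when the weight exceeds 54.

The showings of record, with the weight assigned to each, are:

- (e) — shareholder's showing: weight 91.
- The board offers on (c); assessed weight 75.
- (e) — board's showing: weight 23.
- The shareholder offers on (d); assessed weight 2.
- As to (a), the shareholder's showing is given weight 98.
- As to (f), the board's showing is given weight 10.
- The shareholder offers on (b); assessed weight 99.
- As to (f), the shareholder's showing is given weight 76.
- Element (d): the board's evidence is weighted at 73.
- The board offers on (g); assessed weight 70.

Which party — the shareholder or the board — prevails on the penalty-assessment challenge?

shareholder

At Stage 1 the shareholder must meet proof to a near certainty (weight is at least 88): on (a) the weight is 98, which does reach 88, so (a) meets the standard; on (b) the weight is 99, which does reach 88, so (b) meets the standard.
  The shareholder carries Stage 1; the board now bears the burden.
At Stage 2 the board must meet a substantially-more-likely showing (weight exceeds 70): on (c) the weight is 75, > 70, so (c) meets the standard; on (d) the weight is 73 less the opposing 2 gives net 71, which does exceed 70, so (d) meets the standard.
  The board carries Stage 2; the shareholder now bears the burden.
At Stage 3 the shareholder must meet the balance of probabilities (weight exceeds 54): on (e) the weight is 91 less the opposing 23 gives net 68, which does exceed 54, so (e) meets the standard; on (f) the weight is 76 less the opposing 10 gives net 66, which does exceed 54, so (f) meets the standard.
  All elements met. The burden passes to the board.
At Stage 4 the board must meet a substantially-more-likely showing (weight exceeds 70): on (g) the weight is 70, ≤ 70, so (g) does not meet the standard.
  Not every element is met, so the board fails to carry Stage 4.
The shareholder prevails.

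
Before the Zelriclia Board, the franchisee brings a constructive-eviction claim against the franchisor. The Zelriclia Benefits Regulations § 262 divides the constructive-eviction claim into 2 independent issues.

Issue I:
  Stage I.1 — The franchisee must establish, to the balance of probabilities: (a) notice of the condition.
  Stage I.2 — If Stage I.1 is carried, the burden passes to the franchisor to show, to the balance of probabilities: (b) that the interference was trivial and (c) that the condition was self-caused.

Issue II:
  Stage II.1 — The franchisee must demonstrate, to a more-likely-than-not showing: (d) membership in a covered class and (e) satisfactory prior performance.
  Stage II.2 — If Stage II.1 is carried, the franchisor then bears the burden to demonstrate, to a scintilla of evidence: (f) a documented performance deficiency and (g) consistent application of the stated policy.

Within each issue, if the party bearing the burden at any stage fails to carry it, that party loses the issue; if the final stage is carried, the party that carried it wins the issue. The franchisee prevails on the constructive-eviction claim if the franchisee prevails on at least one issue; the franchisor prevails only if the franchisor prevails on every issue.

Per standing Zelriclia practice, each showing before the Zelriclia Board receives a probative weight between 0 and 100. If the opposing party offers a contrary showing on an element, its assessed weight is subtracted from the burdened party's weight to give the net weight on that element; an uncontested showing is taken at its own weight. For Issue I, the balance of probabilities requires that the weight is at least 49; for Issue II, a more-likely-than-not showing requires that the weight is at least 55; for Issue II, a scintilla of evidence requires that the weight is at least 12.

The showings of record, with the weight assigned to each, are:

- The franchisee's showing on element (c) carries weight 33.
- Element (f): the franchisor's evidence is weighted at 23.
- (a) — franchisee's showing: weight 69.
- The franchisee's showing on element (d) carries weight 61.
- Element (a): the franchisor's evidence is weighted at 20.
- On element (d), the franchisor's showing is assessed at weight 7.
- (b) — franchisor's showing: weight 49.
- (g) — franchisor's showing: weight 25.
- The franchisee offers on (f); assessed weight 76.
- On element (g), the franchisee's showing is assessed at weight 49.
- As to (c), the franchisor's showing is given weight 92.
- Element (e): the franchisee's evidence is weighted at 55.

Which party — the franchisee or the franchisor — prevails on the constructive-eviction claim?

— Issue I —
Stage I.1 — burden on franchisee; standard: the balance of probabilities (weight is at least 49).
    (a): 69 − 20 = 49 ≥ 49 [met]
  Stage I.1 carried; the burden shifts to the franchisor.
Stage I.2 — burden on franchisor; standard: the balance of probabilities (weight is at least 49).
    (b): 49 ≥ 49 [met]
    (c): 92 − 33 = 59 ≥ 49 [met]
  Stage I.2 carried; the final stage is satisfied.
With every stage satisfied, the franchisor prevails on this issue.
— Issue II —
Stage II.1 — burden on franchisee; standard: a more-likely-than-not showing (weight is at least 55).
    (d): 61 − 7 = 54 < 55 [not met]
    (e): 55 ≥ 55 [met]
  Stage II.1 not carried; the franchisee fails its burden.
The analysis ends at Stage II.1; the franchisor prevails on this issue.
Per-issue: Issue I → franchisor; Issue II → franchisor. The franchisee must prevail on at least one issue; overall, the franchisor prevails.

franchisor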